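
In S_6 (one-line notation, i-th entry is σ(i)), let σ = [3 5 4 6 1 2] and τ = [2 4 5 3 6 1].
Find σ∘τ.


σ∘τ: apply τ first, then σ
1 →τ 2 →σ 5
2 →τ 4 →σ 6
3 →τ 5 →σ 1
4 →τ 3 →σ 4
5 →τ 6 →σ 2
6 →τ 1 →σ 3

σ∘τ = [5 6 1 4 2 3]


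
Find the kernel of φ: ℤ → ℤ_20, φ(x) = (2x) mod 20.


Kernel = preimage of identity
ker(φ) = {x ∈ ℤ : 2x ≡ 0 (mod 20)}. gcd(2,20) = 2, so 2x ≡ 0 (mod 20) ⟺ x ≡ 0 (mod 20/2 = 10). Hence ker(φ) = 10ℤ

ker(φ) = 10ℤ


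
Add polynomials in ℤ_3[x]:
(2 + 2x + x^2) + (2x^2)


Add coefficients mod 3:
x^0: 2 + 0 = 2 (mod 3)
x^1: 2 + 0 = 2 (mod 3)
x^2: 1 + 2 = 0 (mod 3)
Result: 2 + 2x

f + g = 2 + 2x


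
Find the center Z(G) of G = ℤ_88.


Z(G) = {g ∈ G | gx = xg for all x ∈ G}
ℤ_88 is abelian, so Z(G) = G

Z(ℤ_88) = ℤ_88


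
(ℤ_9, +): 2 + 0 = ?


Operation: addition mod 9
2 + 0 = (a + b) mod 9 with a = 2, b = 0

2 + 0 = 2


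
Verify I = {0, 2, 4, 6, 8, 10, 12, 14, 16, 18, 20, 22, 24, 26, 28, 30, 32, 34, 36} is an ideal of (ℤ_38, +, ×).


Check ideal conditions for I = {0, 2, 4, 6, 8, 10, 12, 14, 16, 18, 20, 22, 24, 26, 28, 30, 32, 34, 36} in ℤ_38:
(1) I is an additive subgroup? Yes
(2) For r ∈ ℤ_38 and a ∈ I: r·a ∈ I? Yes

Yes, I is an ideal of ℤ_38


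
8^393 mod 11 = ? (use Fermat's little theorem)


Fermat's little theorem: if p is prime and gcd(a,p)=1, then a^(p-1) ≡ 1 (mod p)
p = 11 is prime, gcd(8,11) = 1
Reduce exponent: 393 mod 10 = 3
So 8^393 ≡ 8^3 (mod 11)
8^3 mod 11 = 6

8^393 ≡ 6 (mod 11)


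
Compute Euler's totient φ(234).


Factor n: 234 = 2 × 3^2 × 13
φ(n) = n · ∏(1 - 1/p) over distinct primes p | n
φ(234) = 234 · (1 - 1/2) · (1 - 1/3) · (1 - 1/13) = 72

φ(234) = 72


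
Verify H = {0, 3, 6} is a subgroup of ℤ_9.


Subgroup test for H = {0, 3, 6} in (ℤ_9, +):
(1) 0 ∈ H? Yes
(2) Closure: for all a,b ∈ H, (a+b) mod 9 ∈ H? Yes
(3) Inverses: for all a ∈ H, -a mod 9 ∈ H? Yes

Yes, H is a subgroup of ℤ_9


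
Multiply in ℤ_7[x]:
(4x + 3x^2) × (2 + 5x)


Expand and collect like terms; reduce coefficients mod 7:
x^0: 0·2 = 0 ≡ 0 (mod 7)
x^1: 0·5 + 4·2 = 8 ≡ 1 (mod 7)
x^2: 4·5 + 3·2 = 26 ≡ 5 (mod 7)
x^3: 3·5 = 15 ≡ 1 (mod 7)
Result: x + 5x^2 + x^3

f · g = x + 5x^2 + x^3


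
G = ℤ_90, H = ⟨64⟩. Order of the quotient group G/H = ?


|⟨64⟩| = n / gcd(64, 90) = 90 / 2 = 45
H is normal (ℤ_90 is abelian).
|G/H| = |G| / |H| = 90 / 45 = 2

|G/H| = 2


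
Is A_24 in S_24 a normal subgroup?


H = A_24 in S_24
A_24 has index 2 in S_24, and every subgroup of index 2 is normal

Yes, normal subgroup


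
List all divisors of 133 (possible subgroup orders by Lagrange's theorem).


Lagrange's theorem: |H| divides |G|
|G| = 133
Divisors of 133: 1, 7, 19, 133

Possible subgroup orders: {1, 7, 19, 133}


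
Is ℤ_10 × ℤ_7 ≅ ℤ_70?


Comparing ℤ_10 × ℤ_7 and ℤ_70:
gcd(10,7) = 1, so ℤ_10 × ℤ_7 ≅ ℤ_70 (CRT)

Yes, ℤ_10 × ℤ_7 ≅ ℤ_70


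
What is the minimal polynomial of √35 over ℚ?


√35 satisfies x² - 35 = 0, irreducible over ℚ since 35 is squarefree

Minimal polynomial: x² - 35


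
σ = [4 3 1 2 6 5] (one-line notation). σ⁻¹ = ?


To find σ⁻¹, swap domain and range:
σ(1) = 4 → σ⁻¹(4) = 1
σ(2) = 3 → σ⁻¹(3) = 2
σ(3) = 1 → σ⁻¹(1) = 3
σ(4) = 2 → σ⁻¹(2) = 4
σ(5) = 6 → σ⁻¹(6) = 5
σ(6) = 5 → σ⁻¹(5) = 6

σ⁻¹ = [3 4 2 1 6 5]


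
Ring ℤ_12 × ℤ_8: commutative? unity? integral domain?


Direct product ring; commutative with unity (1,1); but (1,0)·(0,1) = (0,0) gives zero divisors, so not an integral domain
Commutative: Yes
Integral domain: No
Has unity: Yes

ℤ_12 × ℤ_8: Commutative=Yes, Unity=Yes


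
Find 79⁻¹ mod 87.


Use the extended Euclidean algorithm to write 1 = 79·s + 87·t; then s mod 87 is the inverse.
Euclidean algorithm:
  79 = 0·87 + 79
  87 = 1·79 + 8
  79 = 9·8 + 7
  8 = 1·7 + 1
  7 = 7·1 + 0
gcd(79,87) = 1
Back-substitution gives: 79·(-11) + 87·(10) = 1
So 79⁻¹ ≡ -11 ≡ 76 (mod 87)
Check: 79 × 76 = 6004 ≡ 1 (mod 87) ✓

79⁻¹ ≡ 76 (mod 87)


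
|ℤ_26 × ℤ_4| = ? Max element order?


|ℤ_26 × ℤ_4| = 26 × 4 = 104
Max element order = lcm(26,4) = 52
Cyclic? No (gcd=2)

|ℤ_26×ℤ_4| = 104, max element order = 52


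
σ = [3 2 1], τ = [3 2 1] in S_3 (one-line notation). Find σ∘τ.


σ∘τ: apply τ first, then σ
1 →τ 3 →σ 1
2 →τ 2 →σ 2
3 →τ 1 →σ 3

σ∘τ = [1 2 3]


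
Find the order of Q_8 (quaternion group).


Q_8 = {±1, ±i, ±j, ±k}
|Q_8| = 8

|Q_8 (quaternion group)| = 8


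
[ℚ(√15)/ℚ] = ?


√15 has minimal polynomial x² - 15 (irreducible over ℚ since 15 is squarefree)

[ℚ(√15)/ℚ] = 2


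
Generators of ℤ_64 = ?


g generates ℤ_n iff gcd(g,n) = 1
Prime factors of 64: 2
Generators are g ∈ {1,...,63} not divisible by any of these primes.
Generators: {1, 3, 5, 7, 9, 11, 13, 15, 17, 19, 21, 23, 25, 27, 29, 31, 33, 35, 37, 39, 41, 43, 45, 47, 49, 51, 53, 55, 57, 59, 61, 63}
Number of generators = φ(64) = 32

Generators of ℤ_64 = {1, 3, 5, 7, 9, 11, 13, 15, 17, 19, 21, 23, 25, 27, 29, 31, 33, 35, 37, 39, 41, 43, 45, 47, 49, 51, 53, 55, 57, 59, 61, 63}


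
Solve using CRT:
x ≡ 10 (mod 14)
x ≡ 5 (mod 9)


m₁ = 14, m₂ = 9, gcd = 1, so CRT applies. M = m₁·m₂ = 126
Let M₁ = M/m₁ = 9, M₂ = M/m₂ = 14
Find y₁ ≡ M₁⁻¹ (mod m₁): 9⁻¹ ≡ 11 (mod 14)
Find y₂ ≡ M₂⁻¹ (mod m₂): 14⁻¹ ≡ 2 (mod 9)
x = a₁·M₁·y₁ + a₂·M₂·y₂ = 10·9·11 + 5·14·2 = 1130
Reduce mod 126: x ≡ 122
Check: 122 mod 14 = 10 ✓, 122 mod 9 = 5 ✓

x ≡ 122 (mod 126)


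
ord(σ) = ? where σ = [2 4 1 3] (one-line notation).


Cycle decomposition: (1 2 4 3)
Cycle lengths: 4
Order = lcm(4) = 4

ord(σ) = 4


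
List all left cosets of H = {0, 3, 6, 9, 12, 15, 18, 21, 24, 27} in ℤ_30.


H = {0, 3, 6, 9, 12, 15, 18, 21, 24, 27}, |H| = 10
Number of cosets = |G|/|H| = 30/10 = 3
0 + H = {0, 3, 6, 9, 12, 15, 18, 21, 24, 27}
1 + H = {1, 4, 7, 10, 13, 16, 19, 22, 25, 28}
2 + H = {2, 5, 8, 11, 14, 17, 20, 23, 26, 29}

Cosets: 0+H={0,3,6,9,12,15,18,21,24,27}; 1+H={1,4,7,10,13,16,19,22,25,28}; 2+H={2,5,8,11,14,17,20,23,26,29}


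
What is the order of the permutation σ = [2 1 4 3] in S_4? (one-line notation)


Cycle decomposition: (1 2) (3 4)
Cycle lengths: 2, 2
Order = lcm(2, 2) = 2

ord(σ) = 2


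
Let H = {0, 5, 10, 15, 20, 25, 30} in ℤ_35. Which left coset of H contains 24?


24 + H = {24 + h (mod 35) : h ∈ H}
24+0=24, 24+5=29, 24+10=34, 24+15=4, 24+20=9, 24+25=14, 24+30=19
24 + H = {4, 9, 14, 19, 24, 29, 34} = 4 + H

24 + H = {4, 9, 14, 19, 24, 29, 34}


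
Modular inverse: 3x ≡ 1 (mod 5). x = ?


Use the extended Euclidean algorithm to write 1 = 3·s + 5·t; then s mod 5 is the inverse.
Euclidean algorithm:
  3 = 0·5 + 3
  5 = 1·3 + 2
  3 = 1·2 + 1
  2 = 2·1 + 0
gcd(3,5) = 1
Back-substitution gives: 3·(2) + 5·(-1) = 1
So 3⁻¹ ≡ 2 ≡ 2 (mod 5)
Check: 3 × 2 = 6 ≡ 1 (mod 5) ✓

3⁻¹ ≡ 2 (mod 5)


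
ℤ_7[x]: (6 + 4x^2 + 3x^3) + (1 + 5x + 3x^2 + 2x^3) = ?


Add coefficients mod 7:
x^0: 6 + 1 = 0 (mod 7)
x^1: 0 + 5 = 5 (mod 7)
x^2: 4 + 3 = 0 (mod 7)
x^3: 3 + 2 = 5 (mod 7)
Result: 5x + 5x^3

f + g = 5x + 5x^3


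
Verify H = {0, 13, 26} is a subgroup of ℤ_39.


Subgroup test for H = {0, 13, 26} in (ℤ_39, +):
(1) 0 ∈ H? Yes
(2) Closure: for all a,b ∈ H, (a+b) mod 39 ∈ H? Yes
(3) Inverses: for all a ∈ H, -a mod 39 ∈ H? Yes

Yes, H is a subgroup of ℤ_39


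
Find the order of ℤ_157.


ℤ_n has n elements.

|ℤ_157| = 157


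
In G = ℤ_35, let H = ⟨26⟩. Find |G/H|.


|⟨26⟩| = n / gcd(26, 35) = 35 / 1 = 35
H is normal (ℤ_35 is abelian).
|G/H| = |G| / |H| = 35 / 35 = 1

|G/H| = 1


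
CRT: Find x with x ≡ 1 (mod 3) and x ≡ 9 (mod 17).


m₁ = 3, m₂ = 17, gcd = 1, so CRT applies. M = m₁·m₂ = 51
Let M₁ = M/m₁ = 17, M₂ = M/m₂ = 3
Find y₁ ≡ M₁⁻¹ (mod m₁): 17⁻¹ ≡ 2 (mod 3)
Find y₂ ≡ M₂⁻¹ (mod m₂): 3⁻¹ ≡ 6 (mod 17)
x = a₁·M₁·y₁ + a₂·M₂·y₂ = 1·17·2 + 9·3·6 = 196
Reduce mod 51: x ≡ 43
Check: 43 mod 3 = 1 ✓, 43 mod 17 = 9 ✓

x ≡ 43 (mod 51)


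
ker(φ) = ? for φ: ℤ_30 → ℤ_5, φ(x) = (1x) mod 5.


Kernel = preimage of identity
ker(φ) = {x ∈ ℤ_30 : 1x ≡ 0 (mod 5)}. Since 5 | 30, φ is well-defined. The kernel is the cyclic subgroup ⟨5⟩ of ℤ_30 (order 6), i.e. {0, 5, 10, 15, 20, 25}

ker(φ) = {0, 5, 10, 15, 20, 25}


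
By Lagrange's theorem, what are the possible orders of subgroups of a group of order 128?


Lagrange's theorem: |H| divides |G|
|G| = 128
Divisors of 128: 1, 2, 4, 8, 16, 32, 64, 128

Possible subgroup orders: {1, 2, 4, 8, 16, 32, 64, 128}


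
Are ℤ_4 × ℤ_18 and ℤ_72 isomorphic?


Comparing ℤ_4 × ℤ_18 and ℤ_72:
gcd(4,18) = 2 ≠ 1. Max element order in ℤ_4×ℤ_18 is lcm(4,18) = 36 < 72, so it has no element of order 72

No, ℤ_4 × ℤ_18 ≇ ℤ_72


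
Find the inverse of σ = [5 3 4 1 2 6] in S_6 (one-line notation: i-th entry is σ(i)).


To find σ⁻¹, swap domain and range:
σ(1) = 5 → σ⁻¹(5) = 1
σ(2) = 3 → σ⁻¹(3) = 2
σ(3) = 4 → σ⁻¹(4) = 3
σ(4) = 1 → σ⁻¹(1) = 4
σ(5) = 2 → σ⁻¹(2) = 5
σ(6) = 6 → σ⁻¹(6) = 6

σ⁻¹ = [4 5 2 3 1 6]


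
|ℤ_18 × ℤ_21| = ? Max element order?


|ℤ_18 × ℤ_21| = 18 × 21 = 378
Max element order = lcm(18,21) = 126
Cyclic? No (gcd=3)

|ℤ_18×ℤ_21| = 378, max element order = 126


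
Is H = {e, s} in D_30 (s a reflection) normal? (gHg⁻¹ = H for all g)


H = {e, s} in D_30 (s a reflection)
r·s·r⁻¹ = sr⁻² ≠ s for n ≥ 3, so {e, s} is not closed under conjugation

No, not a normal subgroup


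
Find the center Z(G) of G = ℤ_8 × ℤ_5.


Z(G) = {g ∈ G | gx = xg for all x ∈ G}
Direct product of abelian groups is abelian, so Z(G) = G

Z(ℤ_8 × ℤ_5) = ℤ_8 × ℤ_5


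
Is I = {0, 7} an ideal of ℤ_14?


Check ideal conditions for I = {0, 7} in ℤ_14:
(1) I is an additive subgroup? Yes
(2) For r ∈ ℤ_14 and a ∈ I: r·a ∈ I? Yes

Yes, I is an ideal of ℤ_14


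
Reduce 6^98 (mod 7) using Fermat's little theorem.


Fermat's little theorem: if p is prime and gcd(a,p)=1, then a^(p-1) ≡ 1 (mod p)
p = 7 is prime, gcd(6,7) = 1
Reduce exponent: 98 mod 6 = 2
So 6^98 ≡ 6^2 (mod 7)
6^2 mod 7 = 1

6^98 ≡ 1 (mod 7)


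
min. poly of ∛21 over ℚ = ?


∛21 satisfies x³ - 21 = 0, irreducible over ℚ (no rational root; 21 is not a perfect cube)

Minimal polynomial: x³ - 21


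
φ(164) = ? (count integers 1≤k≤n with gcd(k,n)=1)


Factor n: 164 = 2^2 × 41
φ(n) = n · ∏(1 - 1/p) over distinct primes p | n
φ(164) = 164 · (1 - 1/2) · (1 - 1/41) = 80

φ(164) = 80


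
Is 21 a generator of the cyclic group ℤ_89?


g generates ℤ_n iff gcd(g, n) = 1
gcd(21, 89) = 1
Since gcd = 1, 21 is a generator.

Yes, 21 generates ℤ_89


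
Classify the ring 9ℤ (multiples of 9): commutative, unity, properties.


9ℤ is a commutative ring under +,× but has no multiplicative identity (1 ∉ 9ℤ); it has no zero divisors, but without unity it is not an integral domain
Commutative: Yes
Integral domain: No
Has unity: No

9ℤ (multiples of 9): Commutative=Yes, Unity=No


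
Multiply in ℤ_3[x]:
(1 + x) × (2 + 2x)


Expand and collect like terms; reduce coefficients mod 3:
x^0: 1·2 = 2 ≡ 2 (mod 3)
x^1: 1·2 + 1·2 = 4 ≡ 1 (mod 3)
x^2: 1·2 = 2 ≡ 2 (mod 3)
Result: 2 + x + 2x^2

f · g = 2 + x + 2x^2


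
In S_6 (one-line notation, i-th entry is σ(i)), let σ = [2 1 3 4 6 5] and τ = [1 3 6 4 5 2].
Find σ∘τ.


σ∘τ: apply τ first, then σ
1 →τ 1 →σ 2
2 →τ 3 →σ 3
3 →τ 6 →σ 5
4 →τ 4 →σ 4
5 →τ 5 →σ 6
6 →τ 2 →σ 1

σ∘τ = [2 3 5 4 6 1]


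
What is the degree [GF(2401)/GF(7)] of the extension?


GF(2401) = GF(7^4), so the extension degree is 4

[GF(2401)/GF(7)] = 4


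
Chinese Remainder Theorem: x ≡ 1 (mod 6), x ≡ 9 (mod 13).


m₁ = 6, m₂ = 13, gcd = 1, so CRT applies. M = m₁·m₂ = 78
Let M₁ = M/m₁ = 13, M₂ = M/m₂ = 6
Find y₁ ≡ M₁⁻¹ (mod m₁): 13⁻¹ ≡ 1 (mod 6)
Find y₂ ≡ M₂⁻¹ (mod m₂): 6⁻¹ ≡ 11 (mod 13)
x = a₁·M₁·y₁ + a₂·M₂·y₂ = 1·13·1 + 9·6·11 = 607
Reduce mod 78: x ≡ 61
Check: 61 mod 6 = 1 ✓, 61 mod 13 = 9 ✓

x ≡ 61 (mod 78)


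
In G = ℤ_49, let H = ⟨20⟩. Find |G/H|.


|⟨20⟩| = n / gcd(20, 49) = 49 / 1 = 49
H is normal (ℤ_49 is abelian).
|G/H| = |G| / |H| = 49 / 49 = 1

|G/H| = 1


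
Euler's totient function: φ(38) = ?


Factor n: 38 = 2 × 19
φ(n) = n · ∏(1 - 1/p) over distinct primes p | n
φ(38) = 38 · (1 - 1/2) · (1 - 1/19) = 18

φ(38) = 18


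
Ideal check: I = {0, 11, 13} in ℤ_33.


Check ideal conditions for I = {0, 11, 13} in ℤ_33:
(1) I is an additive subgroup? No
(2) For r ∈ ℤ_33 and a ∈ I: r·a ∈ I? No  [counterexample: r=2, a=11, r·a mod 33 = 22 ∉ I]

No, I is not an ideal of ℤ_33


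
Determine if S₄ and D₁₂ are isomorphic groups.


Comparing S₄ and D₁₂:
S₄ has trivial center; D₁₂ has center {e, r⁶}

No, S₄ ≇ D₁₂


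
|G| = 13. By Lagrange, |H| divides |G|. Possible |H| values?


Lagrange's theorem: |H| divides |G|
|G| = 13
Divisors of 13: 1, 13

Possible subgroup orders: {1, 13}


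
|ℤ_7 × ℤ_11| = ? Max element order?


|ℤ_7 × ℤ_11| = 7 × 11 = 77
Max element order = lcm(7,11) = 77
Cyclic? Yes (gcd=1)

|ℤ_7×ℤ_11| = 77, max element order = 77


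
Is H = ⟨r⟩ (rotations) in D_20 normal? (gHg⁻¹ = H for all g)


H = ⟨r⟩ (rotations) in D_20
The rotation subgroup ⟨r⟩ has index 2 in D_20, so it is normal

Yes, normal subgroup


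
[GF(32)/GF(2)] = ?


GF(32) = GF(2^5), so the extension degree is 5

[GF(32)/GF(2)] = 5


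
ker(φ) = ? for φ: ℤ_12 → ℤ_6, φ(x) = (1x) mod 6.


Kernel = preimage of identity
ker(φ) = {x ∈ ℤ_12 : 1x ≡ 0 (mod 6)}. Since 6 | 12, φ is well-defined. The kernel is the cyclic subgroup ⟨6⟩ of ℤ_12 (order 2), i.e. {0, 6}

ker(φ) = {0, 6}


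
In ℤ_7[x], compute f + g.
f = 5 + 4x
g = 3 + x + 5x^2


Add coefficients mod 7:
x^0: 5 + 3 = 1 (mod 7)
x^1: 4 + 1 = 5 (mod 7)
x^2: 0 + 5 = 5 (mod 7)
Result: 1 + 5x + 5x^2

f + g = 1 + 5x + 5x^2


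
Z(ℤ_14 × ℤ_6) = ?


Z(G) = {g ∈ G | gx = xg for all x ∈ G}
Direct product of abelian groups is abelian, so Z(G) = G

Z(ℤ_14 × ℤ_6) = ℤ_14 × ℤ_6


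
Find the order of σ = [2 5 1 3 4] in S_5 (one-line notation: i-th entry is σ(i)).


Cycle decomposition: (1 2 5 4 3)
Cycle lengths: 5
Order = lcm(5) = 5

ord(σ) = 5


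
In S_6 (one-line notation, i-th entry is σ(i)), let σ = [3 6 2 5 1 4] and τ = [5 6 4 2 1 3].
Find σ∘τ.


σ∘τ: apply τ first, then σ
1 →τ 5 →σ 1
2 →τ 6 →σ 4
3 →τ 4 →σ 5
4 →τ 2 →σ 6
5 →τ 1 →σ 3
6 →τ 3 →σ 2

σ∘τ = [1 4 5 6 3 2]


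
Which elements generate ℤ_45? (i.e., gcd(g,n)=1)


g generates ℤ_n iff gcd(g,n) = 1
Prime factors of 45: 3, 5
Generators are g ∈ {1,...,44} not divisible by any of these primes.
Generators: {1, 2, 4, 7, 8, 11, 13, 14, 16, 17, 19, 22, 23, 26, 28, 29, 31, 32, 34, 37, 38, 41, 43, 44}
Number of generators = φ(45) = 24

Generators of ℤ_45 = {1, 2, 4, 7, 8, 11, 13, 14, 16, 17, 19, 22, 23, 26, 28, 29, 31, 32, 34, 37, 38, 41, 43, 44}


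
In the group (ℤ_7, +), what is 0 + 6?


Operation: addition mod 7
0 + 6 = (a + b) mod 7 with a = 0, b = 6

0 + 6 = 6


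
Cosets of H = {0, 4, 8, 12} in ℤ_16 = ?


H = {0, 4, 8, 12}, |H| = 4
Number of cosets = |G|/|H| = 16/4 = 4
0 + H = {0, 4, 8, 12}
1 + H = {1, 5, 9, 13}
2 + H = {2, 6, 10, 14}
3 + H = {3, 7, 11, 15}

Cosets: 0+H={0,4,8,12}; 1+H={1,5,9,13}; 2+H={2,6,10,14}; 3+H={3,7,11,15}


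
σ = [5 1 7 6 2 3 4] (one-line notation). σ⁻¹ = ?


To find σ⁻¹, swap domain and range:
σ(1) = 5 → σ⁻¹(5) = 1
σ(2) = 1 → σ⁻¹(1) = 2
σ(3) = 7 → σ⁻¹(7) = 3
σ(4) = 6 → σ⁻¹(6) = 4
σ(5) = 2 → σ⁻¹(2) = 5
σ(6) = 3 → σ⁻¹(3) = 6
σ(7) = 4 → σ⁻¹(4) = 7

σ⁻¹ = [2 5 6 7 1 4 3]


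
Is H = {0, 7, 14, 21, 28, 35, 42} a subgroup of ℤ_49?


Subgroup test for H = {0, 7, 14, 21, 28, 35, 42} in (ℤ_49, +):
(1) 0 ∈ H? Yes
(2) Closure: for all a,b ∈ H, (a+b) mod 49 ∈ H? Yes
(3) Inverses: for all a ∈ H, -a mod 49 ∈ H? Yes

Yes, H is a subgroup of ℤ_49


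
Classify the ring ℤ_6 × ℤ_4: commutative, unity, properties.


Direct product ring; commutative with unity (1,1); but (1,0)·(0,1) = (0,0) gives zero divisors, so not an integral domain
Commutative: Yes
Integral domain: No
Has unity: Yes

ℤ_6 × ℤ_4: Commutative=Yes, Unity=Yes


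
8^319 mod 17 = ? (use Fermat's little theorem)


Fermat's little theorem: if p is prime and gcd(a,p)=1, then a^(p-1) ≡ 1 (mod p)
p = 17 is prime, gcd(8,17) = 1
Reduce exponent: 319 mod 16 = 15
So 8^319 ≡ 8^15 (mod 17)
8^15 mod 17 = 15

8^319 ≡ 15 (mod 17)


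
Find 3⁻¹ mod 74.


Use the extended Euclidean algorithm to write 1 = 3·s + 74·t; then s mod 74 is the inverse.
Euclidean algorithm:
  3 = 0·74 + 3
  74 = 24·3 + 2
  3 = 1·2 + 1
  2 = 2·1 + 0
gcd(3,74) = 1
Back-substitution gives: 3·(25) + 74·(-1) = 1
So 3⁻¹ ≡ 25 ≡ 25 (mod 74)
Check: 3 × 25 = 75 ≡ 1 (mod 74) ✓

3⁻¹ ≡ 25 (mod 74)


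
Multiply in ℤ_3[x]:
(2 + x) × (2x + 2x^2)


Expand and collect like terms; reduce coefficients mod 3:
x^0: 2·0 = 0 ≡ 0 (mod 3)
x^1: 2·2 + 1·0 = 4 ≡ 1 (mod 3)
x^2: 2·2 + 1·2 = 6 ≡ 0 (mod 3)
x^3: 1·2 = 2 ≡ 2 (mod 3)
Result: x + 2x^3

f · g = x + 2x^3


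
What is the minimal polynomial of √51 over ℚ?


√51 satisfies x² - 51 = 0, irreducible over ℚ since 51 is squarefree

Minimal polynomial: x² - 51


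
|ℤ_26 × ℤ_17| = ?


|A × B| = |A| · |B|
|ℤ_26 × ℤ_17| = 26 × 17 = 442

|ℤ_26 × ℤ_17| = 442


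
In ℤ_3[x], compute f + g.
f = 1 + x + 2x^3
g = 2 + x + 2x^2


Add coefficients mod 3:
x^0: 1 + 2 = 0 (mod 3)
x^1: 1 + 1 = 2 (mod 3)
x^2: 0 + 2 = 2 (mod 3)
x^3: 2 + 0 = 2 (mod 3)
Result: 2x + 2x^2 + 2x^3

f + g = 2x + 2x^2 + 2x^3


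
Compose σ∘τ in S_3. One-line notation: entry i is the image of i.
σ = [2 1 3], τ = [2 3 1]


σ∘τ: apply τ first, then σ
1 →τ 2 →σ 1
2 →τ 3 →σ 3
3 →τ 1 →σ 2

σ∘τ = [1 3 2]


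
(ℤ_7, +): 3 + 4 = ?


Operation: addition mod 7
3 + 4 = (a + b) mod 7 with a = 3, b = 4

3 + 4 = 0


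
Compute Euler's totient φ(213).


Factor n: 213 = 3 × 71
φ(n) = n · ∏(1 - 1/p) over distinct primes p | n
φ(213) = 213 · (1 - 1/3) · (1 - 1/71) = 140

φ(213) = 140


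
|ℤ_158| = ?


ℤ_n has n elements.

|ℤ_158| = 158


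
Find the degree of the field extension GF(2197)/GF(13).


GF(2197) = GF(13^3), so the extension degree is 3

[GF(2197)/GF(13)] = 3


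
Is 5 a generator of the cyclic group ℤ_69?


g generates ℤ_n iff gcd(g, n) = 1
gcd(5, 69) = 1
Since gcd = 1, 5 is a generator.

Yes, 5 generates ℤ_69


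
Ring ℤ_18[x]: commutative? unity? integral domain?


ℤ_18 has zero divisors (2·9 ≡ 0), and these lift to constant zero divisors in ℤ_18[x]; so not an integral domain
Commutative: Yes
Integral domain: No
Has unity: Yes

ℤ_18[x]: Commutative=Yes, Unity=Yes


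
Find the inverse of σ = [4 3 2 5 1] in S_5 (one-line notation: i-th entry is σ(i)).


To find σ⁻¹, swap domain and range:
σ(1) = 4 → σ⁻¹(4) = 1
σ(2) = 3 → σ⁻¹(3) = 2
σ(3) = 2 → σ⁻¹(2) = 3
σ(4) = 5 → σ⁻¹(5) = 4
σ(5) = 1 → σ⁻¹(1) = 5

σ⁻¹ = [5 3 2 1 4]


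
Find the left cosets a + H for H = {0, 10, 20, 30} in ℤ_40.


H = {0, 10, 20, 30}, |H| = 4
Number of cosets = |G|/|H| = 40/4 = 10
0 + H = {0, 10, 20, 30}
1 + H = {1, 11, 21, 31}
2 + H = {2, 12, 22, 32}
3 + H = {3, 13, 23, 33}
4 + H = {4, 14, 24, 34}
5 + H = {5, 15, 25, 35}
6 + H = {6, 16, 26, 36}
7 + H = {7, 17, 27, 37}
8 + H = {8, 18, 28, 38}
9 + H = {9, 19, 29, 39}

Cosets: 0+H={0,10,20,30}; 1+H={1,11,21,31}; 2+H={2,12,22,32}; 3+H={3,13,23,33}; 4+H={4,14,24,34}; 5+H={5,15,25,35}; 6+H={6,16,26,36}; 7+H={7,17,27,37}; 8+H={8,18,28,38}; 9+H={9,19,29,39}


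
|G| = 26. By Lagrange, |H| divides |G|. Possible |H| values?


Lagrange's theorem: |H| divides |G|
|G| = 26
Divisors of 26: 1, 2, 13, 26

Possible subgroup orders: {1, 2, 13, 26}


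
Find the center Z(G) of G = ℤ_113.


Z(G) = {g ∈ G | gx = xg for all x ∈ G}
ℤ_113 is abelian, so Z(G) = G

Z(ℤ_113) = ℤ_113


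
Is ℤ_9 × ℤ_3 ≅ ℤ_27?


Comparing ℤ_9 × ℤ_3 and ℤ_27:
gcd(9,3) = 3 ≠ 1. Max element order in ℤ_9×ℤ_3 is lcm(9,3) = 9 < 27, so it has no element of order 27

No, ℤ_9 × ℤ_3 ≇ ℤ_27


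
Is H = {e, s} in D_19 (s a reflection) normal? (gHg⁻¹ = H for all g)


H = {e, s} in D_19 (s a reflection)
r·s·r⁻¹ = sr⁻² ≠ s for n ≥ 3, so {e, s} is not closed under conjugation

No, not a normal subgroup


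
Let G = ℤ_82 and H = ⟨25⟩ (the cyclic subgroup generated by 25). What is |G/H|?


|⟨25⟩| = n / gcd(25, 82) = 82 / 1 = 82
H is normal (ℤ_82 is abelian).
|G/H| = |G| / |H| = 82 / 82 = 1

|G/H| = 1


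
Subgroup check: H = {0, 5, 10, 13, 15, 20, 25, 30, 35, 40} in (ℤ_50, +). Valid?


Subgroup test for H = {0, 5, 10, 13, 15, 20, 25, 30, 35, 40} in (ℤ_50, +):
(1) 0 ∈ H? Yes
(2) Closure: for all a,b ∈ H, (a+b) mod 50 ∈ H? No  [counterexample: 5 + 13 = 18 ∉ H]
(3) Inverses: for all a ∈ H, -a mod 50 ∈ H? No

No, H is not a subgroup of ℤ_50


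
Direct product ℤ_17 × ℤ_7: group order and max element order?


|ℤ_17 × ℤ_7| = 17 × 7 = 119
Max element order = lcm(17,7) = 119
Cyclic? Yes (gcd=1)

|ℤ_17×ℤ_7| = 119, max element order = 119


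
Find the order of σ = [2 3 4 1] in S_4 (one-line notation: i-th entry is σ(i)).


Cycle decomposition: (1 2 3 4)
Cycle lengths: 4
Order = lcm(4) = 4

ord(σ) = 4


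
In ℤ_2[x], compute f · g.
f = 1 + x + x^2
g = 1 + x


Expand and collect like terms; reduce coefficients mod 2:
x^0: 1·1 = 1 ≡ 1 (mod 2)
x^1: 1·1 + 1·1 = 2 ≡ 0 (mod 2)
x^2: 1·1 + 1·1 = 2 ≡ 0 (mod 2)
x^3: 1·1 = 1 ≡ 1 (mod 2)
Result: 1 + x^3

f · g = 1 + x^3


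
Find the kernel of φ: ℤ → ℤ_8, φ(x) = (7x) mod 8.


Kernel = preimage of identity
ker(φ) = {x ∈ ℤ : 7x ≡ 0 (mod 8)}. gcd(7,8) = 1, so 7x ≡ 0 (mod 8) ⟺ x ≡ 0 (mod 8/1 = 8). Hence ker(φ) = 8ℤ

ker(φ) = 8ℤ


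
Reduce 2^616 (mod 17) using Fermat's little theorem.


Fermat's little theorem: if p is prime and gcd(a,p)=1, then a^(p-1) ≡ 1 (mod p)
p = 17 is prime, gcd(2,17) = 1
Reduce exponent: 616 mod 16 = 8
So 2^616 ≡ 2^8 (mod 17)
2^8 mod 17 = 1

2^616 ≡ 1 (mod 17)


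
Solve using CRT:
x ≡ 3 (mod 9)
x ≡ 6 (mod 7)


m₁ = 9, m₂ = 7, gcd = 1, so CRT applies. M = m₁·m₂ = 63
Let M₁ = M/m₁ = 7, M₂ = M/m₂ = 9
Find y₁ ≡ M₁⁻¹ (mod m₁): 7⁻¹ ≡ 4 (mod 9)
Find y₂ ≡ M₂⁻¹ (mod m₂): 9⁻¹ ≡ 4 (mod 7)
x = a₁·M₁·y₁ + a₂·M₂·y₂ = 3·7·4 + 6·9·4 = 300
Reduce mod 63: x ≡ 48
Check: 48 mod 9 = 3 ✓, 48 mod 7 = 6 ✓

x ≡ 48 (mod 63)


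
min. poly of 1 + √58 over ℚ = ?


Let α = 1 + √58. Then α - 1 = √58, so (α - 1)² = 58, giving α² - 2α - 57 = 0. Degree 2 and α ∉ ℚ, so this is the minimal polynomial.

Minimal polynomial: x² - 2x - 57


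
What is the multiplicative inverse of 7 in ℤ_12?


Use the extended Euclidean algorithm to write 1 = 7·s + 12·t; then s mod 12 is the inverse.
Euclidean algorithm:
  7 = 0·12 + 7
  12 = 1·7 + 5
  7 = 1·5 + 2
  5 = 2·2 + 1
  2 = 2·1 + 0
gcd(7,12) = 1
Back-substitution gives: 7·(-5) + 12·(3) = 1
So 7⁻¹ ≡ -5 ≡ 7 (mod 12)
Check: 7 × 7 = 49 ≡ 1 (mod 12) ✓

7⁻¹ ≡ 7 (mod 12)


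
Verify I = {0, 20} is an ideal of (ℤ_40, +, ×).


Check ideal conditions for I = {0, 20} in ℤ_40:
(1) I is an additive subgroup? Yes
(2) For r ∈ ℤ_40 and a ∈ I: r·a ∈ I? Yes

Yes, I is an ideal of ℤ_40


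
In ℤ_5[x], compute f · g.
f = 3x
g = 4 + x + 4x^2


Expand and collect like terms; reduce coefficients mod 5:
x^0: 0·4 = 0 ≡ 0 (mod 5)
x^1: 0·1 + 3·4 = 12 ≡ 2 (mod 5)
x^2: 0·4 + 3·1 = 3 ≡ 3 (mod 5)
x^3: 3·4 = 12 ≡ 2 (mod 5)
Result: 2x + 3x^2 + 2x^3

f · g = 2x + 3x^2 + 2x^3


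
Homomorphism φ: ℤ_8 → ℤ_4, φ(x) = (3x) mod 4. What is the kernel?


Kernel = preimage of identity
ker(φ) = {x ∈ ℤ_8 : 3x ≡ 0 (mod 4)}. Since 4 | 8, φ is well-defined. The kernel is the cyclic subgroup ⟨4⟩ of ℤ_8 (order 2), i.e. {0, 4}

ker(φ) = {0, 4}


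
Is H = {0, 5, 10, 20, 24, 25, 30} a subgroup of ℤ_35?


Subgroup test for H = {0, 5, 10, 20, 24, 25, 30} in (ℤ_35, +):
(1) 0 ∈ H? Yes
(2) Closure: for all a,b ∈ H, (a+b) mod 35 ∈ H? No  [counterexample: 5 + 10 = 15 ∉ H]
(3) Inverses: for all a ∈ H, -a mod 35 ∈ H? No

No, H is not a subgroup of ℤ_35


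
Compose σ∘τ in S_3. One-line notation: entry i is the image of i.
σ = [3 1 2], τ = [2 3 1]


σ∘τ: apply τ first, then σ
1 →τ 2 →σ 1
2 →τ 3 →σ 2
3 →τ 1 →σ 3

σ∘τ = [1 2 3]


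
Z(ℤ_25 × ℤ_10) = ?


Z(G) = {g ∈ G | gx = xg for all x ∈ G}
Direct product of abelian groups is abelian, so Z(G) = G

Z(ℤ_25 × ℤ_10) = ℤ_25 × ℤ_10


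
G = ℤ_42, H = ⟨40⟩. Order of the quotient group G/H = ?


|⟨40⟩| = n / gcd(40, 42) = 42 / 2 = 21
H is normal (ℤ_42 is abelian).
|G/H| = |G| / |H| = 42 / 21 = 2

|G/H| = 2


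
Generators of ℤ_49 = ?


g generates ℤ_n iff gcd(g,n) = 1
Prime factors of 49: 7
Generators are g ∈ {1,...,48} not divisible by any of these primes.
Generators: {1, 2, 3, 4, 5, 6, 8, 9, 10, 11, 12, 13, 15, 16, 17, 18, 19, 20, 22, 23, 24, 25, 26, 27, 29, 30, 31, 32, 33, 34, 36, 37, 38, 39, 40, 41, 43, 44, 45, 46, 47, 48}
Number of generators = φ(49) = 42

Generators of ℤ_49 = {1, 2, 3, 4, 5, 6, 8, 9, 10, 11, 12, 13, 15, 16, 17, 18, 19, 20, 22, 23, 24, 25, 26, 27, 29, 30, 31, 32, 33, 34, 36, 37, 38, 39, 40, 41, 43, 44, 45, 46, 47, 48}


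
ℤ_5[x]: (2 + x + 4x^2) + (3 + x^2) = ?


Add coefficients mod 5:
x^0: 2 + 3 = 0 (mod 5)
x^1: 1 + 0 = 1 (mod 5)
x^2: 4 + 1 = 0 (mod 5)
Result: x

f + g = x


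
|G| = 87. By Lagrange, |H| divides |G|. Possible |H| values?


Lagrange's theorem: |H| divides |G|
|G| = 87
Divisors of 87: 1, 3, 29, 87

Possible subgroup orders: {1, 3, 29, 87}


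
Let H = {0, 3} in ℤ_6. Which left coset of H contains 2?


2 + H = {2 + h (mod 6) : h ∈ H}
2+0=2, 2+3=5

2 + H = {2, 5}


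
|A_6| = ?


|A_n| = n!/2 (even permutations)
|A_6| = 6!/2 = 720/2 = 360

|A_6| = 360


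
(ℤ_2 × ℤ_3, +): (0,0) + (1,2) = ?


Operation: componentwise addition mod (2, 3)
(0,0) + (1,2) = ((a₁+b₁) mod 2, (a₂+b₂) mod 3) with a = (0,0), b = (1,2)

(0,0) + (1,2) = (1,2)


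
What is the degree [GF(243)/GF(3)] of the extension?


GF(243) = GF(3^5), so the extension degree is 5

[GF(243)/GF(3)] = 5


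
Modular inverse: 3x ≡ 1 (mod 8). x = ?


Use the extended Euclidean algorithm to write 1 = 3·s + 8·t; then s mod 8 is the inverse.
Euclidean algorithm:
  3 = 0·8 + 3
  8 = 2·3 + 2
  3 = 1·2 + 1
  2 = 2·1 + 0
gcd(3,8) = 1
Back-substitution gives: 3·(3) + 8·(-1) = 1
So 3⁻¹ ≡ 3 ≡ 3 (mod 8)
Check: 3 × 3 = 9 ≡ 1 (mod 8) ✓

3⁻¹ ≡ 3 (mod 8)


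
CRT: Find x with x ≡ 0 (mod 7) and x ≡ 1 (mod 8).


m₁ = 7, m₂ = 8, gcd = 1, so CRT applies. M = m₁·m₂ = 56
Let M₁ = M/m₁ = 8, M₂ = M/m₂ = 7
Find y₁ ≡ M₁⁻¹ (mod m₁): 8⁻¹ ≡ 1 (mod 7)
Find y₂ ≡ M₂⁻¹ (mod m₂): 7⁻¹ ≡ 7 (mod 8)
x = a₁·M₁·y₁ + a₂·M₂·y₂ = 0·8·1 + 1·7·7 = 49
Reduce mod 56: x ≡ 49
Check: 49 mod 7 = 0 ✓, 49 mod 8 = 1 ✓

x ≡ 49 (mod 56)


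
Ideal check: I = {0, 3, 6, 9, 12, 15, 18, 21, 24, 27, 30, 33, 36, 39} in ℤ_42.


Check ideal conditions for I = {0, 3, 6, 9, 12, 15, 18, 21, 24, 27, 30, 33, 36, 39} in ℤ_42:
(1) I is an additive subgroup? Yes
(2) For r ∈ ℤ_42 and a ∈ I: r·a ∈ I? Yes

Yes, I is an ideal of ℤ_42


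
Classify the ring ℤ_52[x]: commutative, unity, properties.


ℤ_52 has zero divisors (2·26 ≡ 0), and these lift to constant zero divisors in ℤ_52[x]; so not an integral domain
Commutative: Yes
Integral domain: No
Has unity: Yes

ℤ_52[x]: Commutative=Yes, Unity=Yes


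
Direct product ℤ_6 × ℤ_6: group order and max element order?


|ℤ_6 × ℤ_6| = 6 × 6 = 36
Max element order = lcm(6,6) = 6
Cyclic? No (gcd=6)

|ℤ_6×ℤ_6| = 36, max element order = 6


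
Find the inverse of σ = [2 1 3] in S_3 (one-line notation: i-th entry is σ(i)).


To find σ⁻¹, swap domain and range:
σ(1) = 2 → σ⁻¹(2) = 1
σ(2) = 1 → σ⁻¹(1) = 2
σ(3) = 3 → σ⁻¹(3) = 3

σ⁻¹ = [2 1 3]


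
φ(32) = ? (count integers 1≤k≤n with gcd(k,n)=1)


Factor n: 32 = 2^5
φ(n) = n · ∏(1 - 1/p) over distinct primes p | n
φ(32) = 32 · (1 - 1/2) = 16

φ(32) = 16


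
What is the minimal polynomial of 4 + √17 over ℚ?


Let α = 4 + √17. Then α - 4 = √17, so (α - 4)² = 17, giving α² - 8α - 1 = 0. Degree 2 and α ∉ ℚ, so this is the minimal polynomial.

Minimal polynomial: x² - 8x - 1


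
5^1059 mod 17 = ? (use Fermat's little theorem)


Fermat's little theorem: if p is prime and gcd(a,p)=1, then a^(p-1) ≡ 1 (mod p)
p = 17 is prime, gcd(5,17) = 1
Reduce exponent: 1059 mod 16 = 3
So 5^1059 ≡ 5^3 (mod 17)
5^3 mod 17 = 6

5^1059 ≡ 6 (mod 17)


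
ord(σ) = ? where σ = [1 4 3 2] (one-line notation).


Cycle decomposition: (2 4)
Cycle lengths: 2
Order = lcm(2) = 2

ord(σ) = 2


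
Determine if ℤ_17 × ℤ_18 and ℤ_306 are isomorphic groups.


Comparing ℤ_17 × ℤ_18 and ℤ_306:
gcd(17,18) = 1, so ℤ_17 × ℤ_18 ≅ ℤ_306 (CRT)

Yes, ℤ_17 × ℤ_18 ≅ ℤ_306


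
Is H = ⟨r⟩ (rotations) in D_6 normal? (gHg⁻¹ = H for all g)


H = ⟨r⟩ (rotations) in D_6
The rotation subgroup ⟨r⟩ has index 2 in D_6, so it is normal

Yes, normal subgroup


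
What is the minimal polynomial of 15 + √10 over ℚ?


Let α = 15 + √10. Then α - 15 = √10, so (α - 15)² = 10, giving α² - 30α + 215 = 0. Degree 2 and α ∉ ℚ, so this is the minimal polynomial.

Minimal polynomial: x² - 30x + 215


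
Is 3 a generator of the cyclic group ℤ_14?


g generates ℤ_n iff gcd(g, n) = 1
gcd(3, 14) = 1
Since gcd = 1, 3 is a generator.

Yes, 3 generates ℤ_14


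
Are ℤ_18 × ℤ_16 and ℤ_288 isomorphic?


Comparing ℤ_18 × ℤ_16 and ℤ_288:
gcd(18,16) = 2 ≠ 1. Max element order in ℤ_18×ℤ_16 is lcm(18,16) = 144 < 288, so it has no element of order 288

No, ℤ_18 × ℤ_16 ≇ ℤ_288


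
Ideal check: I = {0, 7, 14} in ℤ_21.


Check ideal conditions for I = {0, 7, 14} in ℤ_21:
(1) I is an additive subgroup? Yes
(2) For r ∈ ℤ_21 and a ∈ I: r·a ∈ I? Yes

Yes, I is an ideal of ℤ_21


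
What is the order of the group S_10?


|S_n| = n! (number of permutations of n symbols)
|S_10| = 10! = 3628800

|S_10| = 3628800


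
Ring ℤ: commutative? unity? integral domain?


integers form a commutative ring with unity 1; no zero divisors
Commutative: Yes
Integral domain: Yes
Has unity: Yes

ℤ: Commutative=Yes, Unity=Yes


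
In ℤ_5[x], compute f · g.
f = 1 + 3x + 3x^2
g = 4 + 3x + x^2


Expand and collect like terms; reduce coefficients mod 5:
x^0: 1·4 = 4 ≡ 4 (mod 5)
x^1: 1·3 + 3·4 = 15 ≡ 0 (mod 5)
x^2: 1·1 + 3·3 + 3·4 = 22 ≡ 2 (mod 5)
x^3: 3·1 + 3·3 = 12 ≡ 2 (mod 5)
x^4: 3·1 = 3 ≡ 3 (mod 5)
Result: 4 + 2x^2 + 2x^3 + 3x^4

f · g = 4 + 2x^2 + 2x^3 + 3x^4


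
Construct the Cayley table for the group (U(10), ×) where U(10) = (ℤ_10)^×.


Elements: {1, 3, 7, 9}
Operation: multiplication mod 10
Entry (a, b) = (a × b) mod 10

Cayley table:
  | 1 | 3 | 7 | 9
1 | 1 | 3 | 7 | 9
3 | 3 | 9 | 1 | 7
7 | 7 | 1 | 9 | 3
9 | 9 | 7 | 3 | 1


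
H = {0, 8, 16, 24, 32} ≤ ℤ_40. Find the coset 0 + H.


0 + H = {0 + h (mod 40) : h ∈ H}
0+0=0, 0+8=8, 0+16=16, 0+24=24, 0+32=32

0 + H = {0, 8, 16, 24, 32}


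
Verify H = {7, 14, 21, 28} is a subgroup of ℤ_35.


Subgroup test for H = {7, 14, 21, 28} in (ℤ_35, +):
(1) 0 ∈ H? No
(2) Closure: for all a,b ∈ H, (a+b) mod 35 ∈ H? No  [counterexample: 7 + 28 = 0 ∉ H]
(3) Inverses: for all a ∈ H, -a mod 35 ∈ H? Yes

No, H is not a subgroup of ℤ_35


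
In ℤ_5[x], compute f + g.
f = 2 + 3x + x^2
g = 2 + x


Add coefficients mod 5:
x^0: 2 + 2 = 4 (mod 5)
x^1: 3 + 1 = 4 (mod 5)
x^2: 1 + 0 = 1 (mod 5)
Result: 4 + 4x + x^2

f + g = 4 + 4x + x^2


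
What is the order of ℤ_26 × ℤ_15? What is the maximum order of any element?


|ℤ_26 × ℤ_15| = 26 × 15 = 390
Max element order = lcm(26,15) = 390
Cyclic? Yes (gcd=1)

|ℤ_26×ℤ_15| = 390, max element order = 390


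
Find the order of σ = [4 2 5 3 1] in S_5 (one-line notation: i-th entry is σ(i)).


Cycle decomposition: (1 4 3 5)
Cycle lengths: 4
Order = lcm(4) = 4

ord(σ) = 4


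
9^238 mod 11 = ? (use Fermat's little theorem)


Fermat's little theorem: if p is prime and gcd(a,p)=1, then a^(p-1) ≡ 1 (mod p)
p = 11 is prime, gcd(9,11) = 1
Reduce exponent: 238 mod 10 = 8
So 9^238 ≡ 9^8 (mod 11)
9^8 mod 11 = 3

9^238 ≡ 3 (mod 11)


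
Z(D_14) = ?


Z(G) = {g ∈ G | gx = xg for all x ∈ G}
For even n, Z(D_n) = {e, r^(n/2)}: the 180° rotation r^7 commutes with every reflection and rotation

Z(D_14) = {e, r^7}


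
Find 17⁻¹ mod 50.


Use the extended Euclidean algorithm to write 1 = 17·s + 50·t; then s mod 50 is the inverse.
Euclidean algorithm:
  17 = 0·50 + 17
  50 = 2·17 + 16
  17 = 1·16 + 1
  16 = 16·1 + 0
gcd(17,50) = 1
Back-substitution gives: 17·(3) + 50·(-1) = 1
So 17⁻¹ ≡ 3 ≡ 3 (mod 50)
Check: 17 × 3 = 51 ≡ 1 (mod 50) ✓

17⁻¹ ≡ 3 (mod 50)


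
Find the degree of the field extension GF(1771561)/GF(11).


GF(1771561) = GF(11^6), so the extension degree is 6

[GF(1771561)/GF(11)] = 6


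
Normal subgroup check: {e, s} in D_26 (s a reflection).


H = {e, s} in D_26 (s a reflection)
r·s·r⁻¹ = sr⁻² ≠ s for n ≥ 3, so {e, s} is not closed under conjugation

No, not a normal subgroup


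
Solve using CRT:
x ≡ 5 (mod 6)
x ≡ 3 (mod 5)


m₁ = 6, m₂ = 5, gcd = 1, so CRT applies. M = m₁·m₂ = 30
Let M₁ = M/m₁ = 5, M₂ = M/m₂ = 6
Find y₁ ≡ M₁⁻¹ (mod m₁): 5⁻¹ ≡ 5 (mod 6)
Find y₂ ≡ M₂⁻¹ (mod m₂): 6⁻¹ ≡ 1 (mod 5)
x = a₁·M₁·y₁ + a₂·M₂·y₂ = 5·5·5 + 3·6·1 = 143
Reduce mod 30: x ≡ 23
Check: 23 mod 6 = 5 ✓, 23 mod 5 = 3 ✓

x ≡ 23 (mod 30)


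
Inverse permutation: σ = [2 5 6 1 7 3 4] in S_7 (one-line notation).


To find σ⁻¹, swap domain and range:
σ(1) = 2 → σ⁻¹(2) = 1
σ(2) = 5 → σ⁻¹(5) = 2
σ(3) = 6 → σ⁻¹(6) = 3
σ(4) = 1 → σ⁻¹(1) = 4
σ(5) = 7 → σ⁻¹(7) = 5
σ(6) = 3 → σ⁻¹(3) = 6
σ(7) = 4 → σ⁻¹(4) = 7

σ⁻¹ = [4 1 6 7 2 3 5]


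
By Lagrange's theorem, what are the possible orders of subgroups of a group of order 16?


Lagrange's theorem: |H| divides |G|
|G| = 16
Divisors of 16: 1, 2, 4, 8, 16

Possible subgroup orders: {1, 2, 4, 8, 16}


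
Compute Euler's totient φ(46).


Factor n: 46 = 2 × 23
φ(n) = n · ∏(1 - 1/p) over distinct primes p | n
φ(46) = 46 · (1 - 1/2) · (1 - 1/23) = 22

φ(46) = 22


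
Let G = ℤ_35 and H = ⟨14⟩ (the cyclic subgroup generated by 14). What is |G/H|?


|⟨14⟩| = n / gcd(14, 35) = 35 / 7 = 5
H is normal (ℤ_35 is abelian).
|G/H| = |G| / |H| = 35 / 5 = 7

|G/H| = 7


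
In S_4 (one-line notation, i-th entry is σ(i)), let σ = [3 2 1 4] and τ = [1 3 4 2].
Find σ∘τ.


σ∘τ: apply τ first, then σ
1 →τ 1 →σ 3
2 →τ 3 →σ 1
3 →τ 4 →σ 4
4 →τ 2 →σ 2

σ∘τ = [3 1 4 2]


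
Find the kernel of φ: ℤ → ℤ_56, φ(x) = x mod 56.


Kernel = preimage of identity
ker(φ) = {x ∈ ℤ : x ≡ 0 (mod 56)} = 56ℤ = {0, ±56, ±112, ...}

ker(φ) = 56ℤ


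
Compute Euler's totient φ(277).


Factor n: 277 = 277
φ(n) = n · ∏(1 - 1/p) over distinct primes p | n
φ(277) = 277 · (1 - 1/277) = 276

φ(277) = 276


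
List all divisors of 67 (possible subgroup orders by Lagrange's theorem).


Lagrange's theorem: |H| divides |G|
|G| = 67
Divisors of 67: 1, 67

Possible subgroup orders: {1, 67}


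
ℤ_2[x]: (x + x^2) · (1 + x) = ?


Expand and collect like terms; reduce coefficients mod 2:
x^0: 0·1 = 0 ≡ 0 (mod 2)
x^1: 0·1 + 1·1 = 1 ≡ 1 (mod 2)
x^2: 1·1 + 1·1 = 2 ≡ 0 (mod 2)
x^3: 1·1 = 1 ≡ 1 (mod 2)
Result: x + x^3

f · g = x + x^3


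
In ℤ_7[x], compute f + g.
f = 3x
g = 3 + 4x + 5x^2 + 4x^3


Add coefficients mod 7:
x^0: 0 + 3 = 3 (mod 7)
x^1: 3 + 4 = 0 (mod 7)
x^2: 0 + 5 = 5 (mod 7)
x^3: 0 + 4 = 4 (mod 7)
Result: 3 + 5x^2 + 4x^3

f + g = 3 + 5x^2 + 4x^3


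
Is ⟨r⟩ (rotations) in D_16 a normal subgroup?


H = ⟨r⟩ (rotations) in D_16
The rotation subgroup ⟨r⟩ has index 2 in D_16, so it is normal

Yes, normal subgroup


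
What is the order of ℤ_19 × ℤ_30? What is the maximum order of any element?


|ℤ_19 × ℤ_30| = 19 × 30 = 570
Max element order = lcm(19,30) = 570
Cyclic? Yes (gcd=1)

|ℤ_19×ℤ_30| = 570, max element order = 570


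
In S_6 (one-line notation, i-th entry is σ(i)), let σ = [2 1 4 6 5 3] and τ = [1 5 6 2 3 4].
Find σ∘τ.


σ∘τ: apply τ first, then σ
1 →τ 1 →σ 2
2 →τ 5 →σ 5
3 →τ 6 →σ 3
4 →τ 2 →σ 1
5 →τ 3 →σ 4
6 →τ 4 →σ 6

σ∘τ = [2 5 3 1 4 6]


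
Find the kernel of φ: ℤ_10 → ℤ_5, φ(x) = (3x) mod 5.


Kernel = preimage of identity
ker(φ) = {x ∈ ℤ_10 : 3x ≡ 0 (mod 5)}. Since 5 | 10, φ is well-defined. The kernel is the cyclic subgroup ⟨5⟩ of ℤ_10 (order 2), i.e. {0, 5}

ker(φ) = {0, 5}


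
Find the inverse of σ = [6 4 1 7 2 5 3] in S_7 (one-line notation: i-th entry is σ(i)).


To find σ⁻¹, swap domain and range:
σ(1) = 6 → σ⁻¹(6) = 1
σ(2) = 4 → σ⁻¹(4) = 2
σ(3) = 1 → σ⁻¹(1) = 3
σ(4) = 7 → σ⁻¹(7) = 4
σ(5) = 2 → σ⁻¹(2) = 5
σ(6) = 5 → σ⁻¹(5) = 6
σ(7) = 3 → σ⁻¹(3) = 7

σ⁻¹ = [3 5 7 2 6 1 4]


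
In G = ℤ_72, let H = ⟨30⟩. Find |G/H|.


|⟨30⟩| = n / gcd(30, 72) = 72 / 6 = 12
H is normal (ℤ_72 is abelian).
|G/H| = |G| / |H| = 72 / 12 = 6

|G/H| = 6


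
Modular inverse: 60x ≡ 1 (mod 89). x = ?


Use the extended Euclidean algorithm to write 1 = 60·s + 89·t; then s mod 89 is the inverse.
Euclidean algorithm:
  60 = 0·89 + 60
  89 = 1·60 + 29
  60 = 2·29 + 2
  29 = 14·2 + 1
  2 = 2·1 + 0
gcd(60,89) = 1
Back-substitution gives: 60·(-43) + 89·(29) = 1
So 60⁻¹ ≡ -43 ≡ 46 (mod 89)
Check: 60 × 46 = 2760 ≡ 1 (mod 89) ✓

60⁻¹ ≡ 46 (mod 89)


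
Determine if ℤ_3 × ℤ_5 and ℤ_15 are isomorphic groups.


Comparing ℤ_3 × ℤ_5 and ℤ_15:
gcd(3,5) = 1, so ℤ_3 × ℤ_5 ≅ ℤ_15 (CRT)

Yes, ℤ_3 × ℤ_5 ≅ ℤ_15


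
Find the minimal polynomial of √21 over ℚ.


√21 satisfies x² - 21 = 0, irreducible over ℚ since 21 is squarefree

Minimal polynomial: x² - 21


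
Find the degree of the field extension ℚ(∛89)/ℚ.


∛89 has minimal polynomial x³ - 89 (irreducible over ℚ since 89 is not a perfect cube)

[ℚ(∛89)/ℚ] = 3
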